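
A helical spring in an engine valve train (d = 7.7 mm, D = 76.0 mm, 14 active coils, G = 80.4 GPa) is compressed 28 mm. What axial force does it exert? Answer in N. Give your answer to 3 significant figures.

161 N

k = Gd⁴/(8D³N_a) = (80.4×10³)(7.7⁴)/(8·76.0³·14) = 5.7486 N/mm
F = k·δ = 5.7486 × 28 = 160.96 N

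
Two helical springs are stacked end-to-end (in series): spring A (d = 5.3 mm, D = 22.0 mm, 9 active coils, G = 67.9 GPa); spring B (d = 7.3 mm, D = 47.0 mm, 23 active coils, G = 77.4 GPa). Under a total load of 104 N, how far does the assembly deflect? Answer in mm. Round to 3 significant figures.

10.5 mm

k_A = Gd⁴/(8D³N_a) = (67.9×10³)(5.3⁴)/(8·22.0³·9) = 69.883 N/mm
k_B = Gd⁴/(8D³N_a) = (77.4×10³)(7.3⁴)/(8·47.0³·23) = 11.506 N/mm
Series: 1/k_eq = 1/69.883 + 1/11.506 = 0.10122; k_eq = 9.8793 N/mm
δ = F/k_eq = 104/9.8793 = 10.527 mm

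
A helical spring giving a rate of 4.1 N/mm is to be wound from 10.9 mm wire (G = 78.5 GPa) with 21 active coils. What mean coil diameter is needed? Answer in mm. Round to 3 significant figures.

D = (Gd⁴/(8N_a·k))^(1/3) = (78.5×10³·10.9⁴/(8·21·4.1))^(1/3)
  = (1.60873e+06)^(1/3) = 117.1730 mm

117 mm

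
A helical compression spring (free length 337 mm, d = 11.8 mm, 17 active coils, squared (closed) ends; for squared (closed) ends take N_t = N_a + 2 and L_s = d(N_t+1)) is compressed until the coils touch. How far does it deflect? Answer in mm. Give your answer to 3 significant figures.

N_t = 19; L_s = 11.8·20 = 236 mm
δ_solid = L₀ − L_s = 337 − 236 = 101 mm

101 mm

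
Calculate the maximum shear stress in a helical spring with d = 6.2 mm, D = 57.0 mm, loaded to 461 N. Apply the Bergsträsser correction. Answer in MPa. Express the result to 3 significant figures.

322 MPa

Spring index C = D/d = 57.0/6.2 = 9.1935
K_B = (4C+2)/(4C−3) = 38.774/33.774 = 1.1480
τ₀ = 8FD/(πd³) = 8·461·57.0/(π·6.2³) = 210216/748.73 = 280.76 MPa
τ_max = K·τ₀ = 1.1480 × 280.76 = 322.33 MPa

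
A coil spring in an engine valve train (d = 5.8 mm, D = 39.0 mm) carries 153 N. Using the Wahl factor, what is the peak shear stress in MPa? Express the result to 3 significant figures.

Spring index C = D/d = 39.0/5.8 = 6.7241
K_W = (4C−1)/(4C−4) + 0.615/C = 25.897/22.897 + 0.0915 = 1.2225
τ₀ = 8FD/(πd³) = 8·153·39.0/(π·5.8³) = 47736/612.96 = 77.878 MPa
τ_max = K·τ₀ = 1.2225 × 77.878 = 95.204 MPa

95.2 MPa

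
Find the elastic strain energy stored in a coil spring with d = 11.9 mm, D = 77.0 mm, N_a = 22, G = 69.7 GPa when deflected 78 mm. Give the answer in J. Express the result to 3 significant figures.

k = Gd⁴/(8D³N_a) = (69.7×10³)(11.9⁴)/(8·77.0³·22) = 17.395 N/mm
U = ½kδ² = 0.5 × 17.395 × 78² = 52917 N·mm = 52.917 J

52.9 J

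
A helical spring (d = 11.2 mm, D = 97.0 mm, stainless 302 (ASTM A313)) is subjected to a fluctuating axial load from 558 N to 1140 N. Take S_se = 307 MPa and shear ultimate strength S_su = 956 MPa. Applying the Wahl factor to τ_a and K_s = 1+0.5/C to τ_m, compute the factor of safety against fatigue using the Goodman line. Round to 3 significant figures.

2.78

C = D/d = 97.0/11.2 = 8.6607; K_W = (4C−1)/(4C−4)+0.615/C = 1.1689; K_s = 1+0.5/C = 1.0577
F_a = (F_max−F_min)/2 = 291 N; F_m = (F_max+F_min)/2 = 849 N
τ_a = K_W·8F_aD/(πd³) = 1.1689 × 51.162 = 59.804 MPa
τ_m = K_s·8F_mD/(πd³) = 1.0577 × 149.27 = 157.89 MPa
Goodman: 1/n_f = τ_a/S_se + τ_m/S_su = 59.804/307 + 157.89/956 = 0.19480 + 0.16515 = 0.35995
n_f = 1/0.35995 = 2.778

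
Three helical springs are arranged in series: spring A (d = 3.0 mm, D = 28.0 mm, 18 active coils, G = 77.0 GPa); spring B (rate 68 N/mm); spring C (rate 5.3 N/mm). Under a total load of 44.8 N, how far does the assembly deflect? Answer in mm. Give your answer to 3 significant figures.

31.8 mm

k_A = Gd⁴/(8D³N_a) = (77.0×10³)(3.0⁴)/(8·28.0³·18) = 1.9731 N/mm
Series: 1/k_eq = 1/1.9731 + 1/68 + 1/5.3 = 0.71021; k_eq = 1.408 N/mm
δ = F/k_eq = 44.8/1.408 = 31.818 mm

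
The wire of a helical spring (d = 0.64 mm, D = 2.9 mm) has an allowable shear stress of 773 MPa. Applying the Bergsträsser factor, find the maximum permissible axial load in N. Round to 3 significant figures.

20.6 N

C = D/d = 2.9/0.64 = 4.5312
K_B = (4C+2)/(4C−3) = 20.125/15.125 = 1.3306
τ_max = K·8FD/(πd³) → F_max = τ_allow·πd³/(8DK)
F_max = 773·π·0.64³/(8·2.9·1.3306) = 636.6/30.869 = 20.622 N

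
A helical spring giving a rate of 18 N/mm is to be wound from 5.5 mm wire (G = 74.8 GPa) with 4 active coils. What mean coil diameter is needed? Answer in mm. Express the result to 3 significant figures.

49.2 mm

D = (Gd⁴/(8N_a·k))^(1/3) = (74.8×10³·5.5⁴/(8·4·18))^(1/3)
  = (118831)^(1/3) = 49.1636 mm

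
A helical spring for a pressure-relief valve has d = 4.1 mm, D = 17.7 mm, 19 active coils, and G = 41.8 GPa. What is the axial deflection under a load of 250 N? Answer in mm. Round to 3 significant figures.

17.8 mm

k = Gd⁴/(8D³N_a) = (41.8×10³)(4.1⁴)/(8·17.7³·19) = 14.014 N/mm
δ = F/k = 250 / 14.014 = 17.84 mm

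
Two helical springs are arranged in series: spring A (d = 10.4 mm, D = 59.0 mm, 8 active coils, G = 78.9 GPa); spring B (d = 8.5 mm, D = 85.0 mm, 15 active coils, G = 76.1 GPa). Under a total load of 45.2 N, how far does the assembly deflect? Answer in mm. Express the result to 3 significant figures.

k_A = Gd⁴/(8D³N_a) = (78.9×10³)(10.4⁴)/(8·59.0³·8) = 70.222 N/mm
k_B = Gd⁴/(8D³N_a) = (76.1×10³)(8.5⁴)/(8·85.0³·15) = 5.3904 N/mm
Series: 1/k_eq = 1/70.222 + 1/5.3904 = 0.19975; k_eq = 5.0061 N/mm
δ = F/k_eq = 45.2/5.0061 = 9.0289 mm

9.03 mm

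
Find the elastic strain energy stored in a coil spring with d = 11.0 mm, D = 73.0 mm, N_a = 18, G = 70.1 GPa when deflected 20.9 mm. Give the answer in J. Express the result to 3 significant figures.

4.00 J

k = Gd⁴/(8D³N_a) = (70.1×10³)(11.0⁴)/(8·73.0³·18) = 18.321 N/mm
U = ½kδ² = 0.5 × 18.321 × 20.9² = 4001.5 N·mm = 4.0015 J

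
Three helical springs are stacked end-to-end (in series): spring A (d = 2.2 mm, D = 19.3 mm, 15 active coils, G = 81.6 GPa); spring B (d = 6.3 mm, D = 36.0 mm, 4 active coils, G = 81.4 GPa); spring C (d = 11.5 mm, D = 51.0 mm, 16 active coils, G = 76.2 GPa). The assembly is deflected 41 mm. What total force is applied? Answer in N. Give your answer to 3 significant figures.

k_A = Gd⁴/(8D³N_a) = (81.6×10³)(2.2⁴)/(8·19.3³·15) = 2.2158 N/mm
k_B = Gd⁴/(8D³N_a) = (81.4×10³)(6.3⁴)/(8·36.0³·4) = 85.887 N/mm
k_C = Gd⁴/(8D³N_a) = (76.2×10³)(11.5⁴)/(8·51.0³·16) = 78.492 N/mm
Series: 1/k_eq = 1/2.2158 + 1/85.887 + 1/78.492 = 0.47569; k_eq = 2.1022 N/mm
F = k_eq·δ = 2.1022·41 = 86.19 N

86.2 N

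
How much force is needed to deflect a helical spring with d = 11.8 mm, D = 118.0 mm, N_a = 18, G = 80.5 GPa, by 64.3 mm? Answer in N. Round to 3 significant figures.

424 N

k = Gd⁴/(8D³N_a) = (80.5×10³)(11.8⁴)/(8·118.0³·18) = 6.5965 N/mm
F = k·δ = 6.5965 × 64.3 = 424.16 N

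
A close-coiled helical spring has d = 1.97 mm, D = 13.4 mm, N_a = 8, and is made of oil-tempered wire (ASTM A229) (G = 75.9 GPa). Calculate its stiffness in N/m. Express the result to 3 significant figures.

7420 N/m

k = Gd⁴/(8D³N_a) = (75.9×10³ × 1.97⁴) / (8 × 13.4³ × 8)
  = 1.14316e+06 / 153991 = 7.4236 N/mm = 7423.6 N/m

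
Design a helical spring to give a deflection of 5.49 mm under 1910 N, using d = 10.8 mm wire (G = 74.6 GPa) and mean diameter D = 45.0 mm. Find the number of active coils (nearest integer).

4

Required rate k = F/δ = 1910/5.49 = 347.91 N/mm
N_a = Gd⁴/(8D³k) = (74.6×10³ × 10.8⁴)/(8 × 45.0³ × 347.91)
    = 1.01492e+09 / 2.53623e+08 = 4.002 → 4 coils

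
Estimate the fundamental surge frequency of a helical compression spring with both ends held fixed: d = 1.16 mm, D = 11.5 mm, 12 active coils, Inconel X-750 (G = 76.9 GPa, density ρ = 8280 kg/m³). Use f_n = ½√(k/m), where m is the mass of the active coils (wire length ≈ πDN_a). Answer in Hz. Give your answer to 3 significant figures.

251 Hz

k = Gd⁴/(8D³N_a) = (76.9×10³)(1.16⁴)/(8·11.5³·12) = 0.95366 N/mm = 953.66 N/m
Wire length L = πDN_a = π·11.5·12 = 433.54 mm
m = ρ·(πd²/4)·L = 8280 × 1.0568×10⁻⁶ m² × 0.43354 m = 0.0037937 kg
f_n = ½√(k/m) = 0.5·√(953.66/0.0037937) = 0.5·√(2.5138e+05) = 250.69 Hz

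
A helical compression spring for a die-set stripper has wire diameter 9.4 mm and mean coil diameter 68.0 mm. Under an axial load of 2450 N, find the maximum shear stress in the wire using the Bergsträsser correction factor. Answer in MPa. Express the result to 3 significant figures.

609 MPa

Spring index C = D/d = 68.0/9.4 = 7.2340
K_B = (4C+2)/(4C−3) = 30.936/25.936 = 1.1928
τ₀ = 8FD/(πd³) = 8·2450·68.0/(π·9.4³) = 1.3328e+06/2609.4 = 510.78 MPa
τ_max = K·τ₀ = 1.1928 × 510.78 = 609.25 MPa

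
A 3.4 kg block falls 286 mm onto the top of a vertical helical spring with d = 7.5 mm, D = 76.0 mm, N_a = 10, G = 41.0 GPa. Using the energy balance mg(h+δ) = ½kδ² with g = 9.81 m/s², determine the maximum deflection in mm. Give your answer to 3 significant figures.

81.5 mm

k = Gd⁴/(8D³N_a) = (41.0×10³)(7.5⁴)/(8·76.0³·10) = 3.694 N/mm
W = mg = 3.4 × 9.81 = 33.354 N
½kδ² − Wδ − Wh = 0 → δ = (W + √(W² + 2kWh))/k
δ = (33.354 + √(1112.5 + 70476.1))/3.694 = (33.354 + 267.56)/3.694 = 81.46 mm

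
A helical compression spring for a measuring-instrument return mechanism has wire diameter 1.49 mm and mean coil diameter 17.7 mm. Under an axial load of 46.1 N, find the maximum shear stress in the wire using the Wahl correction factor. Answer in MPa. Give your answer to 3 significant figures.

Spring index C = D/d = 17.7/1.49 = 11.8792
K_W = (4C−1)/(4C−4) + 0.615/C = 46.517/43.517 + 0.0518 = 1.1207
τ₀ = 8FD/(πd³) = 8·46.1·17.7/(π·1.49³) = 6527.76/10.392 = 628.14 MPa
τ_max = K·τ₀ = 1.1207 × 628.14 = 703.96 MPa

704 MPa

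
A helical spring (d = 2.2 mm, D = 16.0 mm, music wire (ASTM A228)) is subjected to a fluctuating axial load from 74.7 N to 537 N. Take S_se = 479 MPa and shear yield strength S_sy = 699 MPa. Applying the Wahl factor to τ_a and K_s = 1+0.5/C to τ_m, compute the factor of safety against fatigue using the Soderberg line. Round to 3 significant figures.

0.249

C = D/d = 16.0/2.2 = 7.2727; K_W = (4C−1)/(4C−4)+0.615/C = 1.2041; K_s = 1+0.5/C = 1.0688
F_a = (F_max−F_min)/2 = 231.15 N; F_m = (F_max+F_min)/2 = 305.85 N
τ_a = K_W·8F_aD/(πd³) = 1.2041 × 884.48 = 1065 MPa
τ_m = K_s·8F_mD/(πd³) = 1.0688 × 1170.3 = 1250.8 MPa
Soderberg: 1/n_f = τ_a/S_se + τ_m/S_sy = 1065/479 + 1250.8/699 = 2.22343 + 1.78937 = 4.0128
n_f = 1/4.0128 = 0.2492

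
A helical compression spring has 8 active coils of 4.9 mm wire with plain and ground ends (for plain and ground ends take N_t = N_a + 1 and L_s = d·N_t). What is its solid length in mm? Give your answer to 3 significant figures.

44.1 mm

plain and ground ends: N_t = N_a + 1 = 8 + 1 = 9
L_s = d·N_t = 4.9 × 9 = 44.1 mm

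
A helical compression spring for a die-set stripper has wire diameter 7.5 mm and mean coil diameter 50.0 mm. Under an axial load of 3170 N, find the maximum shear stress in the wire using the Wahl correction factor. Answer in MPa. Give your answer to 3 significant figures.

Spring index C = D/d = 50.0/7.5 = 6.6667
K_W = (4C−1)/(4C−4) + 0.615/C = 25.667/22.667 + 0.0922 = 1.2246
τ₀ = 8FD/(πd³) = 8·3170·50.0/(π·7.5³) = 1.268e+06/1325.4 = 956.72 MPa
τ_max = K·τ₀ = 1.2246 × 956.72 = 1171.6 MPa

1170 MPa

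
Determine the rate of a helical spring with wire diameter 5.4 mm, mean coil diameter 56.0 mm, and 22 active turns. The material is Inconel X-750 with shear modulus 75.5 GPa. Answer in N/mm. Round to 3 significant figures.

k = Gd⁴/(8D³N_a) = (75.5×10³ × 5.4⁴) / (8 × 56.0³ × 22)
  = 6.41981e+07 / 3.09084e+07 = 2.077 N/mm

2.08 N/mm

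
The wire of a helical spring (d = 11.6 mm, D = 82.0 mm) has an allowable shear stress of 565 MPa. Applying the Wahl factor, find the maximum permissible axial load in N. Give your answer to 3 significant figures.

3490 N

C = D/d = 82.0/11.6 = 7.0690
K_W = (4C−1)/(4C−4) + 0.615/C = 27.276/24.276 + 0.0870 = 1.2106
τ_max = K·8FD/(πd³) → F_max = τ_allow·πd³/(8DK)
F_max = 565·π·11.6³/(8·82.0·1.2106) = 2.7706e+06/794.14 = 3488.8 N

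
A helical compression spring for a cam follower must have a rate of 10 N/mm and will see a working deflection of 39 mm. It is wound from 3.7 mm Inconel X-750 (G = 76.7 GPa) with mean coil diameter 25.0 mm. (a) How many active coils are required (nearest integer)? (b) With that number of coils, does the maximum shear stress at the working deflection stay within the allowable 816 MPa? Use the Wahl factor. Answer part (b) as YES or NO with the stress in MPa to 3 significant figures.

N_a = Gd⁴/(8D³k) = (76.7×10³)(3.7⁴)/(8·25.0³·10) = 11.5 → N_a = 11
Actual rate k = Gd⁴/(8D³·11) = 10.454 N/mm
Working load F = kδ = 10.454·39 = 407.72 N
C = 25.0/3.7 = 6.7568; K_W = (4C−1)/(4C−4)+0.615/C = 1.2213
τ_max = K_W·8FD/(πd³) = 1.2213·512.44 = 625.84 MPa
τ_max ≤ 816 MPa → acceptable

(a) 11 coils; (b) YES, τ_max = 626 MPa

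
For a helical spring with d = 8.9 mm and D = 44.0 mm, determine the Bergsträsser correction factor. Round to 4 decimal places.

C = D/d = 44.0/8.9 = 4.9438
K_B = (4C+2)/(4C−3) = 21.775/16.775 = 1.2981

1.2981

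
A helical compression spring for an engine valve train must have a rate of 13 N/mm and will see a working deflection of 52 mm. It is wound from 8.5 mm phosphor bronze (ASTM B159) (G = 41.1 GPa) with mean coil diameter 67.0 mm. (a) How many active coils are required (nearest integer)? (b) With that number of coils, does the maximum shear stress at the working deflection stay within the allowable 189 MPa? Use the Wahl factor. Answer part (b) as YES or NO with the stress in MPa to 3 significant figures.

N_a = Gd⁴/(8D³k) = (41.1×10³)(8.5⁴)/(8·67.0³·13) = 6.859 → N_a = 7
Actual rate k = Gd⁴/(8D³·7) = 12.738 N/mm
Working load F = kδ = 12.738·52 = 662.38 N
C = 67.0/8.5 = 7.8824; K_W = (4C−1)/(4C−4)+0.615/C = 1.1870
τ_max = K_W·8FD/(πd³) = 1.1870·184.02 = 218.43 MPa
τ_max > 189 MPa → exceeds allowable

(a) 7 coils; (b) NO, τ_max = 218 MPa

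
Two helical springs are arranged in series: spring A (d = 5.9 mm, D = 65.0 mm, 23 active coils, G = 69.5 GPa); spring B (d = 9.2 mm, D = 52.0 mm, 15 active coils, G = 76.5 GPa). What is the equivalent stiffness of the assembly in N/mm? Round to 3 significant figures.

1.59 N/mm

k_A = Gd⁴/(8D³N_a) = (69.5×10³)(5.9⁴)/(8·65.0³·23) = 1.6666 N/mm
k_B = Gd⁴/(8D³N_a) = (76.5×10³)(9.2⁴)/(8·52.0³·15) = 32.48 N/mm
Series: 1/k_eq = 1/1.6666 + 1/32.48 = 0.63081; k_eq = 1.5853 N/mm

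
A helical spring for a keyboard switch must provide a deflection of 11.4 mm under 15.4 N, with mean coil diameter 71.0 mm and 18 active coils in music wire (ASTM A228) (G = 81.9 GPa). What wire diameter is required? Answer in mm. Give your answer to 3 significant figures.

Required rate k = F/δ = 15.4/11.4 = 1.3509 N/mm
d = (8D³N_a·k / G)^(1/4) = (8·71.0³·18·1.3509 / (81.9×10³))^0.25
  = (850.1)^0.25 = 5.3997 mm

5.40 mm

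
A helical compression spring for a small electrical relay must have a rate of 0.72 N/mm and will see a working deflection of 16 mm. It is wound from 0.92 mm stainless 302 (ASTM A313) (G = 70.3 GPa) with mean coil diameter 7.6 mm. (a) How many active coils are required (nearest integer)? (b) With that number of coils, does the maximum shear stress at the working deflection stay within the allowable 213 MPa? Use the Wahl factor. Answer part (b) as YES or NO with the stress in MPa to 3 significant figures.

N_a = Gd⁴/(8D³k) = (70.3×10³)(0.92⁴)/(8·7.6³·0.72) = 19.92 → N_a = 20
Actual rate k = Gd⁴/(8D³·20) = 0.71704 N/mm
Working load F = kδ = 0.71704·16 = 11.473 N
C = 7.6/0.92 = 8.2609; K_W = (4C−1)/(4C−4)+0.615/C = 1.1777
τ_max = K_W·8FD/(πd³) = 1.1777·285.14 = 335.82 MPa
τ_max > 213 MPa → exceeds allowable

(a) 20 coils; (b) NO, τ_max = 336 MPa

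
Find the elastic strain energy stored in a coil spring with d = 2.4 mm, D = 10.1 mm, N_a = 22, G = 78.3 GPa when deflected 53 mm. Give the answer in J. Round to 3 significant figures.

k = Gd⁴/(8D³N_a) = (78.3×10³)(2.4⁴)/(8·10.1³·22) = 14.326 N/mm
U = ½kδ² = 0.5 × 14.326 × 53² = 20121 N·mm = 20.121 J

20.1 J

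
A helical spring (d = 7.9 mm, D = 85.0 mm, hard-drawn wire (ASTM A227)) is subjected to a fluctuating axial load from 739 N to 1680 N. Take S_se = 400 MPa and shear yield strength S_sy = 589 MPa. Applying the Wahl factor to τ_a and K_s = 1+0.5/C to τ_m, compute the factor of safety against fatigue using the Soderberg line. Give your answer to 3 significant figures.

C = D/d = 85.0/7.9 = 10.7595; K_W = (4C−1)/(4C−4)+0.615/C = 1.1340; K_s = 1+0.5/C = 1.0465
F_a = (F_max−F_min)/2 = 470.5 N; F_m = (F_max+F_min)/2 = 1209.5 N
τ_a = K_W·8F_aD/(πd³) = 1.1340 × 206.56 = 234.24 MPa
τ_m = K_s·8F_mD/(πd³) = 1.0465 × 530.99 = 555.66 MPa
Soderberg: 1/n_f = τ_a/S_se + τ_m/S_sy = 234.24/400 + 555.66/589 = 0.58559 + 0.94340 = 1.529
n_f = 1/1.529 = 0.654

0.654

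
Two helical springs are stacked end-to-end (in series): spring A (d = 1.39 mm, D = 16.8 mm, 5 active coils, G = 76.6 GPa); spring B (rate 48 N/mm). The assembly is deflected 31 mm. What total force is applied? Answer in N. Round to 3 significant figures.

45.3 N

k_A = Gd⁴/(8D³N_a) = (76.6×10³)(1.39⁴)/(8·16.8³·5) = 1.5076 N/mm
Series: 1/k_eq = 1/1.5076 + 1/48 = 0.68412; k_eq = 1.4617 N/mm
F = k_eq·δ = 1.4617·31 = 45.314 N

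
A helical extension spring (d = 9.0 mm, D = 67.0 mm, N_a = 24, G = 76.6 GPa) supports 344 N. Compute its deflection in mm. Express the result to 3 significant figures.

39.5 mm

k = Gd⁴/(8D³N_a) = (76.6×10³)(9.0⁴)/(8·67.0³·24) = 8.7031 N/mm
δ = F/k = 344 / 8.7031 = 39.526 mm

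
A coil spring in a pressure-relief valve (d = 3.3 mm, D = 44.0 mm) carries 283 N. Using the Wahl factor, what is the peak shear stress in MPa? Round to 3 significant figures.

977 MPa

Spring index C = D/d = 44.0/3.3 = 13.3333
K_W = (4C−1)/(4C−4) + 0.615/C = 52.333/49.333 + 0.0461 = 1.1069
τ₀ = 8FD/(πd³) = 8·283·44.0/(π·3.3³) = 99616/112.9 = 882.34 MPa
τ_max = K·τ₀ = 1.1069 × 882.34 = 976.7 MPa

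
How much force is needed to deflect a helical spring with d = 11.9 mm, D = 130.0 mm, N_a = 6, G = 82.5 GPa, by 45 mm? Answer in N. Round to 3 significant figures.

k = Gd⁴/(8D³N_a) = (82.5×10³)(11.9⁴)/(8·130.0³·6) = 15.688 N/mm
F = k·δ = 15.688 × 45 = 705.96 N

706 N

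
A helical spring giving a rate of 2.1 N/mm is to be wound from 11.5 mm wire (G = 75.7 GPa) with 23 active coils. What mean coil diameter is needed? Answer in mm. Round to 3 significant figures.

151 mm

D = (Gd⁴/(8N_a·k))^(1/3) = (75.7×10³·11.5⁴/(8·23·2.1))^(1/3)
  = (3.4265e+06)^(1/3) = 150.7590 mm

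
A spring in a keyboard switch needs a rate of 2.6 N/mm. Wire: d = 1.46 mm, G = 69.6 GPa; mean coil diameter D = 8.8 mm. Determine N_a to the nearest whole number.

N_a = Gd⁴/(8D³k) = (69.6×10³ × 1.46⁴)/(8 × 8.8³ × 2.6)
    = 316243 / 14174.6 = 22.31 → 22 coils

22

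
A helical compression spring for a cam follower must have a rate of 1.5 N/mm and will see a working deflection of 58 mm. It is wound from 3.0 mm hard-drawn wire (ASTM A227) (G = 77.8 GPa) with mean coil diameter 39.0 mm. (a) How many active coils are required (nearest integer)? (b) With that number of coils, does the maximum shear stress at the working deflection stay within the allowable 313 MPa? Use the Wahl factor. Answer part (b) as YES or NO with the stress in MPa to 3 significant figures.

(a) 9 coils; (b) NO, τ_max = 349 MPa

N_a = Gd⁴/(8D³k) = (77.8×10³)(3.0⁴)/(8·39.0³·1.5) = 8.853 → N_a = 9
Actual rate k = Gd⁴/(8D³·9) = 1.4755 N/mm
Working load F = kδ = 1.4755·58 = 85.579 N
C = 39.0/3.0 = 13.0000; K_W = (4C−1)/(4C−4)+0.615/C = 1.1098
τ_max = K_W·8FD/(πd³) = 1.1098·314.78 = 349.35 MPa
τ_max > 313 MPa → exceeds allowable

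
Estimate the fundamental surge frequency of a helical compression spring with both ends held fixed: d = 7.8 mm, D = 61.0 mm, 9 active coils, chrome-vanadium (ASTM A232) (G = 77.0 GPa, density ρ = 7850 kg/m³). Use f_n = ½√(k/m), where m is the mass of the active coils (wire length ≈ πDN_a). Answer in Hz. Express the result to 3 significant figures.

82.1 Hz

k = Gd⁴/(8D³N_a) = (77.0×10³)(7.8⁴)/(8·61.0³·9) = 17.44 N/mm = 17440 N/m
Wire length L = πDN_a = π·61.0·9 = 1724.7 mm
m = ρ·(πd²/4)·L = 7850 × 47.784×10⁻⁶ m² × 1.7247 m = 0.64695 kg
f_n = ½√(k/m) = 0.5·√(17440/0.64695) = 0.5·√(26957) = 82.093 Hz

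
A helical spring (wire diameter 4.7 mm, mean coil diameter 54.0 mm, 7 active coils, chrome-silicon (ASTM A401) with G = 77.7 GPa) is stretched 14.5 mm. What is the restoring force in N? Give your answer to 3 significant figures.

62.3 N

k = Gd⁴/(8D³N_a) = (77.7×10³)(4.7⁴)/(8·54.0³·7) = 4.2997 N/mm
F = k·δ = 4.2997 × 14.5 = 62.346 N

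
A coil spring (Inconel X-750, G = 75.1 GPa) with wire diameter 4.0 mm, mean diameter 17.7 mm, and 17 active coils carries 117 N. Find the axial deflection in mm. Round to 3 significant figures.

k = Gd⁴/(8D³N_a) = (75.1×10³)(4.0⁴)/(8·17.7³·17) = 25.493 N/mm
δ = F/k = 117 / 25.493 = 4.5895 mm

4.59 mm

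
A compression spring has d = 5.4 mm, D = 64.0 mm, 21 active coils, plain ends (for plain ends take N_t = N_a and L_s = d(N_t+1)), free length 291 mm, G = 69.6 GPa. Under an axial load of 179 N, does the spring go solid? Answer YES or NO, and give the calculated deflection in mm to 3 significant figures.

NO, δ = 133 mm

k = Gd⁴/(8D³N_a) = (69.6×10³)(5.4⁴)/(8·64.0³·21) = 1.3438 N/mm
N_t = 21; L_s = 5.4·22 = 118.8 mm; δ_solid = L₀ − L_s = 291 − 118.8 = 172.2 mm
δ = F/k = 179/1.3438 = 133.2 mm
δ < δ_solid → spring does not go solid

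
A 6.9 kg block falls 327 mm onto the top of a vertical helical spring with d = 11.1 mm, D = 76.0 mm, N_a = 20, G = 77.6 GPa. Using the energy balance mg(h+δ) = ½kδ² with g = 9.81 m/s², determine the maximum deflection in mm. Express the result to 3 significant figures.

k = Gd⁴/(8D³N_a) = (77.6×10³)(11.1⁴)/(8·76.0³·20) = 16.772 N/mm
W = mg = 6.9 × 9.81 = 67.689 N
½kδ² − Wδ − Wh = 0 → δ = (W + √(W² + 2kWh))/k
δ = (67.689 + √(4581.8 + 742487))/16.772 = (67.689 + 864.33)/16.772 = 55.569 mm

55.6 mm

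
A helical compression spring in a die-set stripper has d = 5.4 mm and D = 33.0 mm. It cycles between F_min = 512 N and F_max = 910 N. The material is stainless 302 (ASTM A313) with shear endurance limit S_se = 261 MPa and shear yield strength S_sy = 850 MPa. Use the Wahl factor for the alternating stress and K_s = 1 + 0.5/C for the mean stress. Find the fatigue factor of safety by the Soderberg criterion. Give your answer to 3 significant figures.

C = D/d = 33.0/5.4 = 6.1111; K_W = (4C−1)/(4C−4)+0.615/C = 1.2474; K_s = 1+0.5/C = 1.0818
F_a = (F_max−F_min)/2 = 199 N; F_m = (F_max+F_min)/2 = 711 N
τ_a = K_W·8F_aD/(πd³) = 1.2474 × 106.2 = 132.47 MPa
τ_m = K_s·8F_mD/(πd³) = 1.0818 × 379.44 = 410.48 MPa
Soderberg: 1/n_f = τ_a/S_se + τ_m/S_sy = 132.47/261 + 410.48/850 = 0.50755 + 0.48292 = 0.99048
n_f = 1/0.99048 = 1.01

1.01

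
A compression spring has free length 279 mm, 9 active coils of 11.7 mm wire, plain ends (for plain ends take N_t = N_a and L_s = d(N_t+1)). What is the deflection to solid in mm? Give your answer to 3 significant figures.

N_t = 9; L_s = 11.7·10 = 117 mm
δ_solid = L₀ − L_s = 279 − 117 = 162 mm

162 mm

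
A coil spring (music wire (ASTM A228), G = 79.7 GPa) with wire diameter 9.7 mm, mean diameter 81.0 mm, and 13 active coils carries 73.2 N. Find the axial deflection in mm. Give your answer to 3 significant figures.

5.73 mm

k = Gd⁴/(8D³N_a) = (79.7×10³)(9.7⁴)/(8·81.0³·13) = 12.766 N/mm
δ = F/k = 73.2 / 12.766 = 5.734 mm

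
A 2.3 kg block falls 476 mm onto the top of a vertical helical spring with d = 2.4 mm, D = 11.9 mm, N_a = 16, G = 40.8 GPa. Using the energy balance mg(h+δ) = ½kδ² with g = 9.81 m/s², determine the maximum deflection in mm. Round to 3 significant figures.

62.2 mm

k = Gd⁴/(8D³N_a) = (40.8×10³)(2.4⁴)/(8·11.9³·16) = 6.2756 N/mm
W = mg = 2.3 × 9.81 = 22.563 N
½kδ² − Wδ − Wh = 0 → δ = (W + √(W² + 2kWh))/k
δ = (22.563 + √(509.09 + 134799))/6.2756 = (22.563 + 367.84)/6.2756 = 62.21 mm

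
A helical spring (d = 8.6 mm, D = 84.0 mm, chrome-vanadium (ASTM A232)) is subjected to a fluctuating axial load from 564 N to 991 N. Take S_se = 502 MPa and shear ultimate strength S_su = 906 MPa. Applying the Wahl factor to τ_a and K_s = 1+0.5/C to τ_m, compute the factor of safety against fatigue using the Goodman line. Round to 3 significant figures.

C = D/d = 84.0/8.6 = 9.7674; K_W = (4C−1)/(4C−4)+0.615/C = 1.1485; K_s = 1+0.5/C = 1.0512
F_a = (F_max−F_min)/2 = 213.5 N; F_m = (F_max+F_min)/2 = 777.5 N
τ_a = K_W·8F_aD/(πd³) = 1.1485 × 71.8 = 82.462 MPa
τ_m = K_s·8F_mD/(πd³) = 1.0512 × 261.47 = 274.86 MPa
Goodman: 1/n_f = τ_a/S_se + τ_m/S_su = 82.462/502 + 274.86/906 = 0.16427 + 0.30337 = 0.46764
n_f = 1/0.46764 = 2.138

2.14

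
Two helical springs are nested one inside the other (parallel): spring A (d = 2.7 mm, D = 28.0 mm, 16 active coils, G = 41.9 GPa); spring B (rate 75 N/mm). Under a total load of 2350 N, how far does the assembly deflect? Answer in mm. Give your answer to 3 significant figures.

k_A = Gd⁴/(8D³N_a) = (41.9×10³)(2.7⁴)/(8·28.0³·16) = 0.79247 N/mm
Parallel: k_eq = 0.79247 + 75 = 75.792 N/mm
δ = F/k_eq = 2350/75.792 = 31.006 mm

31.0 mm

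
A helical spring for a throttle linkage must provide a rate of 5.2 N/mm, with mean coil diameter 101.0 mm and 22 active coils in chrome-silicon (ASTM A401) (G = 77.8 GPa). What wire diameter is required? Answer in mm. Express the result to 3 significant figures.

d = (8D³N_a·k / G)^(1/4) = (8·101.0³·22·5.2 / (77.8×10³))^0.25
  = (12120)^0.25 = 10.4924 mm

10.5 mm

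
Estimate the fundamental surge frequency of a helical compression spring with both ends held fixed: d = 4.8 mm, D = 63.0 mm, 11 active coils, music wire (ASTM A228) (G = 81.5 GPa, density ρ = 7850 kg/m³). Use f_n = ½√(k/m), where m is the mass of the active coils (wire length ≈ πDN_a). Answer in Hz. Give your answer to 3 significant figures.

k = Gd⁴/(8D³N_a) = (81.5×10³)(4.8⁴)/(8·63.0³·11) = 1.9662 N/mm = 1966.2 N/m
Wire length L = πDN_a = π·63.0·11 = 2177.1 mm
m = ρ·(πd²/4)·L = 7850 × 18.096×10⁻⁶ m² × 2.1771 m = 0.30926 kg
f_n = ½√(k/m) = 0.5·√(1966.2/0.30926) = 0.5·√(6357.6) = 39.867 Hz

39.9 Hz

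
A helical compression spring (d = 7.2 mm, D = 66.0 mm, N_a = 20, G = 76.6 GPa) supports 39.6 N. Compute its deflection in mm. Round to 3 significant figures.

k = Gd⁴/(8D³N_a) = (76.6×10³)(7.2⁴)/(8·66.0³·20) = 4.4751 N/mm
δ = F/k = 39.6 / 4.4751 = 8.8489 mm

8.85 mm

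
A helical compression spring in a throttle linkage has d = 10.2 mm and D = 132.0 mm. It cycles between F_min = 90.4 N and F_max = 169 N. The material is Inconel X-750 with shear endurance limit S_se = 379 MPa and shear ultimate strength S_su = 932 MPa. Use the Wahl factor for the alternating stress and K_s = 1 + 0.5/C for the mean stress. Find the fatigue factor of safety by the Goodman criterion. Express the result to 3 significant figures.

12.2

C = D/d = 132.0/10.2 = 12.9412; K_W = (4C−1)/(4C−4)+0.615/C = 1.1103; K_s = 1+0.5/C = 1.0386
F_a = (F_max−F_min)/2 = 39.3 N; F_m = (F_max+F_min)/2 = 129.7 N
τ_a = K_W·8F_aD/(πd³) = 1.1103 × 12.448 = 13.822 MPa
τ_m = K_s·8F_mD/(πd³) = 1.0386 × 41.082 = 42.669 MPa
Goodman: 1/n_f = τ_a/S_se + τ_m/S_su = 13.822/379 + 42.669/932 = 0.03647 + 0.04578 = 0.082251
n_f = 1/0.082251 = 12.16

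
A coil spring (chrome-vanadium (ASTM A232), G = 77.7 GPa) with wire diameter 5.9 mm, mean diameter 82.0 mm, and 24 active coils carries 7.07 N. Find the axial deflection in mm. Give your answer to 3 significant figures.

k = Gd⁴/(8D³N_a) = (77.7×10³)(5.9⁴)/(8·82.0³·24) = 0.88938 N/mm
δ = F/k = 7.07 / 0.88938 = 7.9494 mm

7.95 mm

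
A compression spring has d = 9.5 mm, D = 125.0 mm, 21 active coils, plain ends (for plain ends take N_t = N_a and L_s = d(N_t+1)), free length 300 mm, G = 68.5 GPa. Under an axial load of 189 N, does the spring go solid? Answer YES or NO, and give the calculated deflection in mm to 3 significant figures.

k = Gd⁴/(8D³N_a) = (68.5×10³)(9.5⁴)/(8·125.0³·21) = 1.7004 N/mm
N_t = 21; L_s = 9.5·22 = 209 mm; δ_solid = L₀ − L_s = 300 − 209 = 91 mm
δ = F/k = 189/1.7004 = 111.15 mm
δ ≥ δ_solid → spring goes solid

YES, δ = 111 mm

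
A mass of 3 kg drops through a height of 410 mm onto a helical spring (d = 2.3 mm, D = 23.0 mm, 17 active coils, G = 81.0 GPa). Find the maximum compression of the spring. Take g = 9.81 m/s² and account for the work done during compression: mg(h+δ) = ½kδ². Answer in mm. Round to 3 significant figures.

156 mm

k = Gd⁴/(8D³N_a) = (81.0×10³)(2.3⁴)/(8·23.0³·17) = 1.3699 N/mm
W = mg = 3 × 9.81 = 29.43 N
½kδ² − Wδ − Wh = 0 → δ = (W + √(W² + 2kWh))/k
δ = (29.43 + √(866.12 + 33058.1))/1.3699 = (29.43 + 184.19)/1.3699 = 155.94 mm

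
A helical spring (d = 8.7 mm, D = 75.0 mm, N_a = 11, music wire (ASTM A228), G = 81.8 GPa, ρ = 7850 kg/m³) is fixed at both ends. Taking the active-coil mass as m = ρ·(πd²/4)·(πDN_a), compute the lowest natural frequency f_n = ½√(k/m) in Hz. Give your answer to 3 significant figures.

k = Gd⁴/(8D³N_a) = (81.8×10³)(8.7⁴)/(8·75.0³·11) = 12.623 N/mm = 12623 N/m
Wire length L = πDN_a = π·75.0·11 = 2591.8 mm
m = ρ·(πd²/4)·L = 7850 × 59.447×10⁻⁶ m² × 2.5918 m = 1.2095 kg
f_n = ½√(k/m) = 0.5·√(12623/1.2095) = 0.5·√(10437) = 51.08 Hz

51.1 Hz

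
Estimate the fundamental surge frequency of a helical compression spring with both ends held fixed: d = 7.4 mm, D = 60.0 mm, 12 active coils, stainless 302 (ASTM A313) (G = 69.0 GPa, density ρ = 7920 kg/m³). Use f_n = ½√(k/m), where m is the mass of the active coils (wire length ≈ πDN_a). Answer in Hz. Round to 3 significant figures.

k = Gd⁴/(8D³N_a) = (69.0×10³)(7.4⁴)/(8·60.0³·12) = 9.9782 N/mm = 9978.2 N/m
Wire length L = πDN_a = π·60.0·12 = 2261.9 mm
m = ρ·(πd²/4)·L = 7920 × 43.008×10⁻⁶ m² × 2.2619 m = 0.77048 kg
f_n = ½√(k/m) = 0.5·√(9978.2/0.77048) = 0.5·√(12951) = 56.9 Hz

56.9 Hz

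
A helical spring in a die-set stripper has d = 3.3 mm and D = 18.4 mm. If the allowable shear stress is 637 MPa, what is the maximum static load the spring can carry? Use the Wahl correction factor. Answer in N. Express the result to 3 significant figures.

383 N

C = D/d = 18.4/3.3 = 5.5758
K_W = (4C−1)/(4C−4) + 0.615/C = 21.303/18.303 + 0.1103 = 1.2742
τ_max = K·8FD/(πd³) → F_max = τ_allow·πd³/(8DK)
F_max = 637·π·3.3³/(8·18.4·1.2742) = 71917/187.56 = 383.43 N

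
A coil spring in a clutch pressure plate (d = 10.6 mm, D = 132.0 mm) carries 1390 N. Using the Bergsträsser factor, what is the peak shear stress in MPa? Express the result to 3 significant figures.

Spring index C = D/d = 132.0/10.6 = 12.4528
K_B = (4C+2)/(4C−3) = 51.811/46.811 = 1.1068
τ₀ = 8FD/(πd³) = 8·1390·132.0/(π·10.6³) = 1.46784e+06/3741.7 = 392.29 MPa
τ_max = K·τ₀ = 1.1068 × 392.29 = 434.2 MPa

434 MPa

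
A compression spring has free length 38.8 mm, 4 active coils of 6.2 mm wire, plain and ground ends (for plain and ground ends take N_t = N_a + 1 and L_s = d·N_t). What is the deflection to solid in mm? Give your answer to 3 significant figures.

7.80 mm

N_t = 5; L_s = 6.2·5 = 31 mm
δ_solid = L₀ − L_s = 38.8 − 31 = 7.8 mm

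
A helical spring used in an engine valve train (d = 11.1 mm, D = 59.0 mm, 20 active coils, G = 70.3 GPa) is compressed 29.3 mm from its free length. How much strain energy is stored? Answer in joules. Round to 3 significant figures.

k = Gd⁴/(8D³N_a) = (70.3×10³)(11.1⁴)/(8·59.0³·20) = 32.477 N/mm
U = ½kδ² = 0.5 × 32.477 × 29.3² = 13940 N·mm = 13.94 J

13.9 J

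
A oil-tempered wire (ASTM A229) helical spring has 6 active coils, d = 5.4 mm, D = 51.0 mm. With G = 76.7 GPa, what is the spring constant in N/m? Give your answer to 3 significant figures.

10200 N/m

k = Gd⁴/(8D³N_a) = (76.7×10³ × 5.4⁴) / (8 × 51.0³ × 6)
  = 6.52184e+07 / 6.36725e+06 = 10.243 N/mm = 10243 N/m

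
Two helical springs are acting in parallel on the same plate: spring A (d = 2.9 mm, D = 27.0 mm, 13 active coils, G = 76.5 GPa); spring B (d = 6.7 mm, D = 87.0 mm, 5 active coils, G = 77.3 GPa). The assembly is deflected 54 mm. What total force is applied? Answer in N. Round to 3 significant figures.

k_A = Gd⁴/(8D³N_a) = (76.5×10³)(2.9⁴)/(8·27.0³·13) = 2.6432 N/mm
k_B = Gd⁴/(8D³N_a) = (77.3×10³)(6.7⁴)/(8·87.0³·5) = 5.9137 N/mm
Parallel: k_eq = 2.6432 + 5.9137 = 8.5569 N/mm
F = k_eq·δ = 8.5569·54 = 462.07 N

462 N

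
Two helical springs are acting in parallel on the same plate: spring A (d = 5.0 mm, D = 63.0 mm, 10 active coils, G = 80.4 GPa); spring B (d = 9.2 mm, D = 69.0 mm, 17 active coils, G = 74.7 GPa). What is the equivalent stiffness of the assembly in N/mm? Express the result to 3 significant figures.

14.5 N/mm

k_A = Gd⁴/(8D³N_a) = (80.4×10³)(5.0⁴)/(8·63.0³·10) = 2.512 N/mm
k_B = Gd⁴/(8D³N_a) = (74.7×10³)(9.2⁴)/(8·69.0³·17) = 11.978 N/mm
Parallel: k_eq = 2.512 + 11.978 = 14.49 N/mm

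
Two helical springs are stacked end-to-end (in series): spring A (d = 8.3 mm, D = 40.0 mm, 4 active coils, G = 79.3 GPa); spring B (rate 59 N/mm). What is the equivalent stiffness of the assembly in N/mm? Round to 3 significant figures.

k_A = Gd⁴/(8D³N_a) = (79.3×10³)(8.3⁴)/(8·40.0³·4) = 183.76 N/mm
Series: 1/k_eq = 1/183.76 + 1/59 = 0.022391; k_eq = 44.661 N/mm

44.7 N/mm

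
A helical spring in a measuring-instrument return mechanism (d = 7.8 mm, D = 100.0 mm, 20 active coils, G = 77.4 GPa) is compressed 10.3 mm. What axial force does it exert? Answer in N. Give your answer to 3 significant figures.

k = Gd⁴/(8D³N_a) = (77.4×10³)(7.8⁴)/(8·100.0³·20) = 1.7906 N/mm
F = k·δ = 1.7906 × 10.3 = 18.443 N

18.4 N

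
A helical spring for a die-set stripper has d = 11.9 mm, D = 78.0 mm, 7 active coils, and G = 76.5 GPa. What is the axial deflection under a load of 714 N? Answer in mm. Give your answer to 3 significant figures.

12.4 mm

k = Gd⁴/(8D³N_a) = (76.5×10³)(11.9⁴)/(8·78.0³·7) = 57.727 N/mm
δ = F/k = 714 / 57.727 = 12.369 mm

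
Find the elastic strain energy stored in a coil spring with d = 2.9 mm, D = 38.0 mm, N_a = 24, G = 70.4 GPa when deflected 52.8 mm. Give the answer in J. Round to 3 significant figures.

k = Gd⁴/(8D³N_a) = (70.4×10³)(2.9⁴)/(8·38.0³·24) = 0.47262 N/mm
U = ½kδ² = 0.5 × 0.47262 × 52.8² = 658.8 N·mm = 0.6588 J

0.659 J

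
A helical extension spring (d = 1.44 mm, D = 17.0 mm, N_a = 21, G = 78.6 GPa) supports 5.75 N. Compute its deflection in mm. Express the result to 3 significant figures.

14.0 mm

k = Gd⁴/(8D³N_a) = (78.6×10³)(1.44⁴)/(8·17.0³·21) = 0.40946 N/mm
δ = F/k = 5.75 / 0.40946 = 14.043 mm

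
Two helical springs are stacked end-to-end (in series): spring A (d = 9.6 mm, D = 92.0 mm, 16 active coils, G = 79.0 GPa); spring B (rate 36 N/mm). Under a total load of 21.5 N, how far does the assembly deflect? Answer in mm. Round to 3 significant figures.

k_A = Gd⁴/(8D³N_a) = (79.0×10³)(9.6⁴)/(8·92.0³·16) = 6.7319 N/mm
Series: 1/k_eq = 1/6.7319 + 1/36 = 0.17632; k_eq = 5.6714 N/mm
δ = F/k_eq = 21.5/5.6714 = 3.791 mm

3.79 mm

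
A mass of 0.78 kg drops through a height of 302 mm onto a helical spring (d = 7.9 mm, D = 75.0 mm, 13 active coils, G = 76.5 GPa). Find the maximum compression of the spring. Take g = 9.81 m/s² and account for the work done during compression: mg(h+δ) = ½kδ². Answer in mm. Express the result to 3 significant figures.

k = Gd⁴/(8D³N_a) = (76.5×10³)(7.9⁴)/(8·75.0³·13) = 6.7913 N/mm
W = mg = 0.78 × 9.81 = 7.6518 N
½kδ² − Wδ − Wh = 0 → δ = (W + √(W² + 2kWh))/k
δ = (7.6518 + √(58.55 + 31387.2))/6.7913 = (7.6518 + 177.33)/6.7913 = 27.238 mm

27.2 mm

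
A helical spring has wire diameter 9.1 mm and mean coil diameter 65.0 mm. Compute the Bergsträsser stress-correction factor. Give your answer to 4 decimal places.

1.1955

C = D/d = 65.0/9.1 = 7.1429
K_B = (4C+2)/(4C−3) = 30.571/25.571 = 1.1955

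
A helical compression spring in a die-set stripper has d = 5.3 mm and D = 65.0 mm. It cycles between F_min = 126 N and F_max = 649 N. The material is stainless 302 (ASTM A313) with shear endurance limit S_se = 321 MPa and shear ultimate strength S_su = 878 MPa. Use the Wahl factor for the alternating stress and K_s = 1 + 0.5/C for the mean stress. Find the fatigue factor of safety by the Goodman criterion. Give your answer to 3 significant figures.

C = D/d = 65.0/5.3 = 12.2642; K_W = (4C−1)/(4C−4)+0.615/C = 1.1167; K_s = 1+0.5/C = 1.0408
F_a = (F_max−F_min)/2 = 261.5 N; F_m = (F_max+F_min)/2 = 387.5 N
τ_a = K_W·8F_aD/(πd³) = 1.1167 × 290.74 = 324.67 MPa
τ_m = K_s·8F_mD/(πd³) = 1.0408 × 430.82 = 448.39 MPa
Goodman: 1/n_f = τ_a/S_se + τ_m/S_su = 324.67/321 + 448.39/878 = 1.01144 + 0.51069 = 1.5221
n_f = 1/1.5221 = 0.657

0.657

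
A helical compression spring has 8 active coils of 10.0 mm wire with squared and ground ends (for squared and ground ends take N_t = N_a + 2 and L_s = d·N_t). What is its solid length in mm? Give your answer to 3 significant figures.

100 mm

squared and ground ends: N_t = N_a + 2 = 8 + 2 = 10
L_s = d·N_t = 10.0 × 10 = 100 mm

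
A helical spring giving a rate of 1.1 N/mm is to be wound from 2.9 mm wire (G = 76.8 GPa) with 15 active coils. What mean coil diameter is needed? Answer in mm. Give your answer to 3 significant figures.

34.5 mm

D = (Gd⁴/(8N_a·k))^(1/3) = (76.8×10³·2.9⁴/(8·15·1.1))^(1/3)
  = (41150.9)^(1/3) = 34.5244 mm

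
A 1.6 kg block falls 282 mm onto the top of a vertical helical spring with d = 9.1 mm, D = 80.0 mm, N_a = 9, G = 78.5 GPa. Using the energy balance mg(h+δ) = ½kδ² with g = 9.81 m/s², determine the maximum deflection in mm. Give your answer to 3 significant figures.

k = Gd⁴/(8D³N_a) = (78.5×10³)(9.1⁴)/(8·80.0³·9) = 14.603 N/mm
W = mg = 1.6 × 9.81 = 15.696 N
½kδ² − Wδ − Wh = 0 → δ = (W + √(W² + 2kWh))/k
δ = (15.696 + √(246.36 + 129271))/14.603 = (15.696 + 359.89)/14.603 = 25.72 mm

25.7 mm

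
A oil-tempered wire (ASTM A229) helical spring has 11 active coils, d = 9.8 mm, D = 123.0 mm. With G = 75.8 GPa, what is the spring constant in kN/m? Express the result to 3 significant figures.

4.27 kN/m

k = Gd⁴/(8D³N_a) = (75.8×10³ × 9.8⁴) / (8 × 123.0³ × 11)
  = 6.99155e+08 / 1.63756e+08 = 4.2695 N/mm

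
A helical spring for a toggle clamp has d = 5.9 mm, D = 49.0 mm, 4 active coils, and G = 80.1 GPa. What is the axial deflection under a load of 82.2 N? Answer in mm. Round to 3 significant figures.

3.19 mm

k = Gd⁴/(8D³N_a) = (80.1×10³)(5.9⁴)/(8·49.0³·4) = 25.781 N/mm
δ = F/k = 82.2 / 25.781 = 3.1884 mm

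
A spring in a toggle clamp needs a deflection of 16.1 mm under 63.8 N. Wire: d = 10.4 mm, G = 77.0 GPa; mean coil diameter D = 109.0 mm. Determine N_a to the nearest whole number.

22

Required rate k = F/δ = 63.8/16.1 = 3.9627 N/mm
N_a = Gd⁴/(8D³k) = (77.0×10³ × 10.4⁴)/(8 × 109.0³ × 3.9627)
    = 9.00791e+08 / 4.10548e+07 = 21.94 → 22 coils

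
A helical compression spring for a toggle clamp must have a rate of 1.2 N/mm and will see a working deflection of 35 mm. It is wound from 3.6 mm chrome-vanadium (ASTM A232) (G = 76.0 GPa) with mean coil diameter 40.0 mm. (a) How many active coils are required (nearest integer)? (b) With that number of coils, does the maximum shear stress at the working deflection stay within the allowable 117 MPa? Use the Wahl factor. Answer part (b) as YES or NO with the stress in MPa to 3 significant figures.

(a) 21 coils; (b) YES, τ_max = 102 MPa

N_a = Gd⁴/(8D³k) = (76.0×10³)(3.6⁴)/(8·40.0³·1.2) = 20.78 → N_a = 21
Actual rate k = Gd⁴/(8D³·21) = 1.1872 N/mm
Working load F = kδ = 1.1872·35 = 41.553 N
C = 40.0/3.6 = 11.1111; K_W = (4C−1)/(4C−4)+0.615/C = 1.1295
τ_max = K_W·8FD/(πd³) = 1.1295·90.718 = 102.47 MPa
τ_max ≤ 117 MPa → acceptable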